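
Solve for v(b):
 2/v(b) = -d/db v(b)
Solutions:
 v(b) = -sqrt(C1 - 4*b)
 v(b) = sqrt(C1 - 4*b)


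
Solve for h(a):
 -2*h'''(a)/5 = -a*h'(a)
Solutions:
 h(a) = C1 + Integral(C2*airyai(2^(2/3)*5^(1/3)*a/2) + C3*airybi(2^(2/3)*5^(1/3)*a/2), a)


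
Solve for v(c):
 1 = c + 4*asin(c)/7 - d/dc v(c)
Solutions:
 v(c) = C1 + c^2/2 + 4*c*asin(c)/7 - c + 4*sqrt(1 - c^2)/7


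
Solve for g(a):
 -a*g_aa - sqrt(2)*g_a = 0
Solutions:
 g(a) = C1 + C2*a^(1 - sqrt(2))


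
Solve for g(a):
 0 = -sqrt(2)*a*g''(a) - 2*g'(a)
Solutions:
 g(a) = C1 + C2*a^(1 - sqrt(2))


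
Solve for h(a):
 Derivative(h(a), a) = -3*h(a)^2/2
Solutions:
 h(a) = 2/(C1 + 3*a)


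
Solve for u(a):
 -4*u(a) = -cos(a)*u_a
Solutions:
 u(a) = C1*(sin(a)^2 + 2*sin(a) + 1)/(sin(a)^2 - 2*sin(a) + 1)


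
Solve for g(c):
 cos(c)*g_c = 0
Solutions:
 g(c) = C1


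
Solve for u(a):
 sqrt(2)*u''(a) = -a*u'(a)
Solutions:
 u(a) = C1 + C2*erf(2^(1/4)*a/2)


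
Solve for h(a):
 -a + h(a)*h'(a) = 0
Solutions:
 h(a) = -sqrt(C1 + a^2)
 h(a) = sqrt(C1 + a^2)


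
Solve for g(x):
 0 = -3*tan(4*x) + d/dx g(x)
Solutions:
 g(x) = C1 - 3*log(cos(4*x))/4


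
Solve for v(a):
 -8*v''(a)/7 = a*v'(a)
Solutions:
 v(a) = C1 + C2*erf(sqrt(7)*a/4)


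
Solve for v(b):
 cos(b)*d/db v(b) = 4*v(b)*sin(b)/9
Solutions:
 v(b) = C1/cos(b)^(4/9)


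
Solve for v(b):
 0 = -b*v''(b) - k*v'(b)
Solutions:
 v(b) = C1 + b^(1 - re(k))*(C2*sin(log(b)*Abs(im(k))) + C3*cos(log(b)*im(k)))


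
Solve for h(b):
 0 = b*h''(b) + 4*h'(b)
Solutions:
 h(b) = C1 + C2/b^3


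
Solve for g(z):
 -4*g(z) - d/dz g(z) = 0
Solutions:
 g(z) = C1*exp(-4*z)


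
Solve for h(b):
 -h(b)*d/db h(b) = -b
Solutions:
 h(b) = -sqrt(C1 + b^2)
 h(b) = sqrt(C1 + b^2)


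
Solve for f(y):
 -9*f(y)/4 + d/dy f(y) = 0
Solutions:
 f(y) = C1*exp(9*y/4)


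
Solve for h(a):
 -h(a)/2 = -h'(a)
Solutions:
 h(a) = C1*exp(a/2)


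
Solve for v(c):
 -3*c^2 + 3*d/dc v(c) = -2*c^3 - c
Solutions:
 v(c) = C1 - c^4/6 + c^3/3 - c^2/6


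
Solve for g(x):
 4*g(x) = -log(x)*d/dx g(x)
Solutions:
 g(x) = C1*exp(-4*li(x))


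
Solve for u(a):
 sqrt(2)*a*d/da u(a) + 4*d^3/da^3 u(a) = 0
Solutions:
 u(a) = C1 + Integral(C2*airyai(-sqrt(2)*a/2) + C3*airybi(-sqrt(2)*a/2), a)


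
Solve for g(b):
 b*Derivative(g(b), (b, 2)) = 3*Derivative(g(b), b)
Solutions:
 g(b) = C1 + C2*b^4


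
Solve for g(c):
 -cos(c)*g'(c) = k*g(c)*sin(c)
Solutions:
 g(c) = C1*exp(k*log(cos(c)))


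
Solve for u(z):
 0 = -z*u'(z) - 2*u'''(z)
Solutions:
 u(z) = C1 + Integral(C2*airyai(-2^(2/3)*z/2) + C3*airybi(-2^(2/3)*z/2), z)


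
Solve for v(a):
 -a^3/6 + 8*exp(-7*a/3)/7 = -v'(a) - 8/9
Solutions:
 v(a) = C1 + a^4/24 - 8*a/9 + 24*exp(-7*a/3)/49


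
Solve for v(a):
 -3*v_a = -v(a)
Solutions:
 v(a) = C1*exp(a/3)


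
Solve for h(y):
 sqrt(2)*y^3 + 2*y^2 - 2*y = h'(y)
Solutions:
 h(y) = C1 + sqrt(2)*y^4/4 + 2*y^3/3 - y^2


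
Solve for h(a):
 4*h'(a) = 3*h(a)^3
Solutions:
 h(a) = -sqrt(2)*sqrt(-1/(C1 + 3*a))
 h(a) = sqrt(2)*sqrt(-1/(C1 + 3*a))


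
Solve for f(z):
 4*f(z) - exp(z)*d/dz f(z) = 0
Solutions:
 f(z) = C1*exp(-4*exp(-z))


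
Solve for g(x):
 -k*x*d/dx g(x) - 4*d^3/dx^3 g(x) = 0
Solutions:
 g(x) = C1 + Integral(C2*airyai(2^(1/3)*x*(-k)^(1/3)/2) + C3*airybi(2^(1/3)*x*(-k)^(1/3)/2), x)


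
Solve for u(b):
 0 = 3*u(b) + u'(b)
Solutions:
 u(b) = C1*exp(-3*b)


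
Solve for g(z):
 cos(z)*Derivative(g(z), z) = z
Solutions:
 g(z) = C1 + Integral(z/cos(z), z)


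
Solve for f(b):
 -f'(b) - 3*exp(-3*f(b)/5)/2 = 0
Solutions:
 f(b) = 5*log(C1 - 9*b/10)/3
 f(b) = 5*log(10^(2/3)*(-3^(1/3) - 3^(5/6)*I)*(C1 - 3*b)^(1/3)/20)
 f(b) = 5*log(10^(2/3)*(-3^(1/3) + 3^(5/6)*I)*(C1 - 3*b)^(1/3)/20)


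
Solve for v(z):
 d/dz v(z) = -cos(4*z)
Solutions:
 v(z) = C1 - sin(4*z)/4


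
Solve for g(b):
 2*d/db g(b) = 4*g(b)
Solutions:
 g(b) = C1*exp(2*b)


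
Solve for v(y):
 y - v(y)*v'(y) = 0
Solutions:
 v(y) = -sqrt(C1 + y^2)
 v(y) = sqrt(C1 + y^2)


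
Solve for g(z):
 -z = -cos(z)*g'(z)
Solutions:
 g(z) = C1 + Integral(z/cos(z), z)


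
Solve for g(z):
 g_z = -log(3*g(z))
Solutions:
 Integral(1/(log(_y) + log(3)), (_y, g(z))) = C1 - z


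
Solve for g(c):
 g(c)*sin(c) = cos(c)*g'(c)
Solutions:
 g(c) = C1/cos(c)


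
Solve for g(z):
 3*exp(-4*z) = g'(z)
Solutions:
 g(z) = C1 - 3*exp(-4*z)/4


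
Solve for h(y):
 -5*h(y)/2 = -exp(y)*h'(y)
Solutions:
 h(y) = C1*exp(-5*exp(-y)/2)


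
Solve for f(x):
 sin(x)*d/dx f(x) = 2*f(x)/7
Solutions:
 f(x) = C1*(cos(x) - 1)^(1/7)/(cos(x) + 1)^(1/7)


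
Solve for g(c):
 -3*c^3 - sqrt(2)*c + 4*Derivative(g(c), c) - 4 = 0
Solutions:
 g(c) = C1 + 3*c^4/16 + sqrt(2)*c^2/8 + c


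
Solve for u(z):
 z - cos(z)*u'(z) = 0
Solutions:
 u(z) = C1 + Integral(z/cos(z), z)


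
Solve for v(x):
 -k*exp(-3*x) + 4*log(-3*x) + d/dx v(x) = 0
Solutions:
 v(x) = C1 - k*exp(-3*x)/3 - 4*x*log(-x) + 4*x*(1 - log(3))


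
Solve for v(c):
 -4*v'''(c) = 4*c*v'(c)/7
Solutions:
 v(c) = C1 + Integral(C2*airyai(-7^(2/3)*c/7) + C3*airybi(-7^(2/3)*c/7), c)


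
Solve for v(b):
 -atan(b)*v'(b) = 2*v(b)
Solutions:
 v(b) = C1*exp(-2*Integral(1/atan(b), b))


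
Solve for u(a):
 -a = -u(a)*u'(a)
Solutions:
 u(a) = -sqrt(C1 + a^2)
 u(a) = sqrt(C1 + a^2)


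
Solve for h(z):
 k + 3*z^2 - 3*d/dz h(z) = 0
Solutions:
 h(z) = C1 + k*z/3 + z^3/3


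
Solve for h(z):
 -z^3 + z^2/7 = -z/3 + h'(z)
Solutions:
 h(z) = C1 - z^4/4 + z^3/21 + z^2/6


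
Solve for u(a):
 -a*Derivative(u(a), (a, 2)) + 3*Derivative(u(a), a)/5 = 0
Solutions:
 u(a) = C1 + C2*a^(8/5)


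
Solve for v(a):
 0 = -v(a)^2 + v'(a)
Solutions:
 v(a) = -1/(C1 + a)


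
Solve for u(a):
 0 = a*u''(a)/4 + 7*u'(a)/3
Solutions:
 u(a) = C1 + C2/a^(25/3)


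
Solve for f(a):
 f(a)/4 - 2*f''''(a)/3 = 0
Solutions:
 f(a) = C1*exp(-6^(1/4)*a/2) + C2*exp(6^(1/4)*a/2) + C3*sin(6^(1/4)*a/2) + C4*cos(6^(1/4)*a/2)


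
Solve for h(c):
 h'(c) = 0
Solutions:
 h(c) = C1


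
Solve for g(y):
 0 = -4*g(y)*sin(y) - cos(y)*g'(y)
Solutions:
 g(y) = C1*cos(y)^4


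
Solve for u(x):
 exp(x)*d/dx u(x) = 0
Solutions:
 u(x) = C1


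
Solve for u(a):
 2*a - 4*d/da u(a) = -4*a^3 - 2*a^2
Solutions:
 u(a) = C1 + a^4/4 + a^3/6 + a^2/4


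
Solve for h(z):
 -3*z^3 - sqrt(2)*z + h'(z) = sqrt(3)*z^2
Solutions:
 h(z) = C1 + 3*z^4/4 + sqrt(3)*z^3/3 + sqrt(2)*z^2/2


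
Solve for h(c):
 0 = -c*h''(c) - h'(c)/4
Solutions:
 h(c) = C1 + C2*c^(3/4)


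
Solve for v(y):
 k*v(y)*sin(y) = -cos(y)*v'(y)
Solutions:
 v(y) = C1*exp(k*log(cos(y)))


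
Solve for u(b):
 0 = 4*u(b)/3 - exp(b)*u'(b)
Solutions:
 u(b) = C1*exp(-4*exp(-b)/3)


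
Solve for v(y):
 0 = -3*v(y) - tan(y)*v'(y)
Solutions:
 v(y) = C1/sin(y)^3


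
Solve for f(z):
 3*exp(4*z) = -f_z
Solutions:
 f(z) = C1 - 3*exp(4*z)/4


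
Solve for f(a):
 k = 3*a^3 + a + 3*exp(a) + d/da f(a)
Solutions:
 f(a) = C1 - 3*a^4/4 - a^2/2 + a*k - 3*exp(a)


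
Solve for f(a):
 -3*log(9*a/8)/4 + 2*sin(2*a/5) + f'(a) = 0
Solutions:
 f(a) = C1 + 3*a*log(a)/4 - 9*a*log(2)/4 - 3*a/4 + 3*a*log(3)/2 + 5*cos(2*a/5)


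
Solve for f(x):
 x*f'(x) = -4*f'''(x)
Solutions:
 f(x) = C1 + Integral(C2*airyai(-2^(1/3)*x/2) + C3*airybi(-2^(1/3)*x/2), x)


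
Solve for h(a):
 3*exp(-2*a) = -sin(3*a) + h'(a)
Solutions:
 h(a) = C1 - cos(3*a)/3 - 3*exp(-2*a)/2


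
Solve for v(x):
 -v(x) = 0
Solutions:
 v(x) = 0


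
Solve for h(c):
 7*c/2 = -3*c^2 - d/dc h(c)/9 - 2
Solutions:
 h(c) = C1 - 9*c^3 - 63*c^2/4 - 18*c


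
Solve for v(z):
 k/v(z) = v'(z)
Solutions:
 v(z) = -sqrt(C1 + 2*k*z)
 v(z) = sqrt(C1 + 2*k*z)


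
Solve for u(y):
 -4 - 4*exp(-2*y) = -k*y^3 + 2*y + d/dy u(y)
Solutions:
 u(y) = C1 + k*y^4/4 - y^2 - 4*y + 2*exp(-2*y)


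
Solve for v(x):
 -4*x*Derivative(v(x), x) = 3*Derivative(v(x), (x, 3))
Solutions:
 v(x) = C1 + Integral(C2*airyai(-6^(2/3)*x/3) + C3*airybi(-6^(2/3)*x/3), x)


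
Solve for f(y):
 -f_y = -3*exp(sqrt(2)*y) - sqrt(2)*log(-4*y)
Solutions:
 f(y) = C1 + sqrt(2)*y*log(-y) + sqrt(2)*y*(-1 + 2*log(2)) + 3*sqrt(2)*exp(sqrt(2)*y)/2


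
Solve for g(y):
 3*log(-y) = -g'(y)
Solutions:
 g(y) = C1 - 3*y*log(-y) + 3*y


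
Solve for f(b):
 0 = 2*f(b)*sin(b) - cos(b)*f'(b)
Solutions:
 f(b) = C1/cos(b)^2


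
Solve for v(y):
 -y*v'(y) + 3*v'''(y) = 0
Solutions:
 v(y) = C1 + Integral(C2*airyai(3^(2/3)*y/3) + C3*airybi(3^(2/3)*y/3), y)


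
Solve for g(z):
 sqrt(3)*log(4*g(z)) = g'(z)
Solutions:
 -sqrt(3)*Integral(1/(log(_y) + 2*log(2)), (_y, g(z)))/3 = C1 - z


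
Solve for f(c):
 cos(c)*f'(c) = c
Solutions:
 f(c) = C1 + Integral(c/cos(c), c)


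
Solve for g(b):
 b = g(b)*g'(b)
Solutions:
 g(b) = -sqrt(C1 + b^2)
 g(b) = sqrt(C1 + b^2)


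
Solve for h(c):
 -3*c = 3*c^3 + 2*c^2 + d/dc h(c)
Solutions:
 h(c) = C1 - 3*c^4/4 - 2*c^3/3 - 3*c^2/2


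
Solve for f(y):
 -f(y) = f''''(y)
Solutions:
 f(y) = (C1*sin(sqrt(2)*y/2) + C2*cos(sqrt(2)*y/2))*exp(-sqrt(2)*y/2) + (C3*sin(sqrt(2)*y/2) + C4*cos(sqrt(2)*y/2))*exp(sqrt(2)*y/2)


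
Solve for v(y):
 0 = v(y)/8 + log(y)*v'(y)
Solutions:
 v(y) = C1*exp(-li(y)/8)


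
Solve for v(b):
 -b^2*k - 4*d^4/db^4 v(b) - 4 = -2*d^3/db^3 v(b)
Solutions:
 v(b) = C1 + C2*b + C3*b^2 + C4*exp(b/2) + b^5*k/120 + b^4*k/12 + b^3*(2*k + 1)/3


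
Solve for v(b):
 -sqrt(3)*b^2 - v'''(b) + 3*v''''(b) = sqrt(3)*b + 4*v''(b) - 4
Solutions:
 v(b) = C1 + C2*b + C3*exp(-b) + C4*exp(4*b/3) - sqrt(3)*b^4/48 - sqrt(3)*b^3/48 + b^2*(32 - 11*sqrt(3))/64


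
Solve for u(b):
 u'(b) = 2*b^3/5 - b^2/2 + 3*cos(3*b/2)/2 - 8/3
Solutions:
 u(b) = C1 + b^4/10 - b^3/6 - 8*b/3 + sin(3*b/2)


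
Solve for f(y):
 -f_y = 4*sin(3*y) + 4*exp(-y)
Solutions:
 f(y) = C1 + 4*cos(3*y)/3 + 4*exp(-y)


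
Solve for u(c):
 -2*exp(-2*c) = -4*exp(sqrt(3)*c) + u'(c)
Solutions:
 u(c) = C1 + 4*sqrt(3)*exp(sqrt(3)*c)/3 + exp(-2*c)


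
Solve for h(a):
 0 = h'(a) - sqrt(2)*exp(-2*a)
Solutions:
 h(a) = C1 - sqrt(2)*exp(-2*a)/2


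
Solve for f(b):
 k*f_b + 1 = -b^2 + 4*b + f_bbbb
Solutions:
 f(b) = C1 + C2*exp(b*k^(1/3)) + C3*exp(b*k^(1/3)*(-1 + sqrt(3)*I)/2) + C4*exp(-b*k^(1/3)*(1 + sqrt(3)*I)/2) - b^3/(3*k) + 2*b^2/k - b/k


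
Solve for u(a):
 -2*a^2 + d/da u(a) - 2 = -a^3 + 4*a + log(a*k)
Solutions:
 u(a) = C1 - a^4/4 + 2*a^3/3 + 2*a^2 + a*log(a*k) + a


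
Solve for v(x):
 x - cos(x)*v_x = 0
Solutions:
 v(x) = C1 + Integral(x/cos(x), x)


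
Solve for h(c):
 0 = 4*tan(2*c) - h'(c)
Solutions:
 h(c) = C1 - 2*log(cos(2*c))


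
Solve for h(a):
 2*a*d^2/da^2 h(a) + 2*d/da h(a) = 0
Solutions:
 h(a) = C1 + C2*log(a)


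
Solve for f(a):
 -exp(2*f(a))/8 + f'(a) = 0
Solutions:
 f(a) = log(-1/(C1 + a))/2 + log(2)
 f(a) = log(-sqrt(-1/(C1 + a))) + log(2)


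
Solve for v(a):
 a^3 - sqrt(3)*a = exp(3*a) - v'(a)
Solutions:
 v(a) = C1 - a^4/4 + sqrt(3)*a^2/2 + exp(3*a)/3


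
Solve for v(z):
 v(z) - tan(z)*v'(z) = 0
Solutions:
 v(z) = C1*sin(z)


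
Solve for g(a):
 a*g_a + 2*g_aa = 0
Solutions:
 g(a) = C1 + C2*erf(a/2)


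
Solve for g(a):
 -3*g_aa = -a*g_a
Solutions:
 g(a) = C1 + C2*erfi(sqrt(6)*a/6)


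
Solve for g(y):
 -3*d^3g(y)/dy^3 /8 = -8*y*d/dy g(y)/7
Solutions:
 g(y) = C1 + Integral(C2*airyai(4*21^(2/3)*y/21) + C3*airybi(4*21^(2/3)*y/21), y)


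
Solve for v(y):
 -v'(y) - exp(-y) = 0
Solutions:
 v(y) = C1 + exp(-y)


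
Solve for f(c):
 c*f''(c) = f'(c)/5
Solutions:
 f(c) = C1 + C2*c^(6/5)


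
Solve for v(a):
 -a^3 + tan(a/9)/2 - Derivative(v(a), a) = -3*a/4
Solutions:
 v(a) = C1 - a^4/4 + 3*a^2/8 - 9*log(cos(a/9))/2


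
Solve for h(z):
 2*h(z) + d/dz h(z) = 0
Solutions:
 h(z) = C1*exp(-2*z)


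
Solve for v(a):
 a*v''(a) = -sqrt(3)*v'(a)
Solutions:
 v(a) = C1 + C2*a^(1 - sqrt(3))


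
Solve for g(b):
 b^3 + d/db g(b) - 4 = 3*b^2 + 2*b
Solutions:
 g(b) = C1 - b^4/4 + b^3 + b^2 + 4*b


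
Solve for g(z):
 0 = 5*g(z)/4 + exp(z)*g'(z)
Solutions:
 g(z) = C1*exp(5*exp(-z)/4)


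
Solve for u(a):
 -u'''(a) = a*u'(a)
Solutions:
 u(a) = C1 + Integral(C2*airyai(-a) + C3*airybi(-a), a)


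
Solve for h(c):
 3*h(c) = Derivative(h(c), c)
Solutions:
 h(c) = C1*exp(3*c)


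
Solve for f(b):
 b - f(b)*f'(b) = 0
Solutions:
 f(b) = -sqrt(C1 + b^2)
 f(b) = sqrt(C1 + b^2)


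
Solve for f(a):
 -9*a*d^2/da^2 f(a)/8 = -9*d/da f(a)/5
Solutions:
 f(a) = C1 + C2*a^(13/5)


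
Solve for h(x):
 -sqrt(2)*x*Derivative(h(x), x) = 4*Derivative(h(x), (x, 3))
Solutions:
 h(x) = C1 + Integral(C2*airyai(-sqrt(2)*x/2) + C3*airybi(-sqrt(2)*x/2), x)


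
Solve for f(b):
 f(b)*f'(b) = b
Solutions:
 f(b) = -sqrt(C1 + b^2)
 f(b) = sqrt(C1 + b^2)


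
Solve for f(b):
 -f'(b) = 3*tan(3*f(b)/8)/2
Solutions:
 f(b) = -8*asin(C1*exp(-9*b/16))/3 + 8*pi/3
 f(b) = 8*asin(C1*exp(-9*b/16))/3


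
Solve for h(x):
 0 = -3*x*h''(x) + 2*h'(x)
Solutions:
 h(x) = C1 + C2*x^(5/3)


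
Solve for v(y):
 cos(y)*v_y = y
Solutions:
 v(y) = C1 + Integral(y/cos(y), y)


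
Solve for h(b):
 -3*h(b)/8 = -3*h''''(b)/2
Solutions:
 h(b) = C1*exp(-sqrt(2)*b/2) + C2*exp(sqrt(2)*b/2) + C3*sin(sqrt(2)*b/2) + C4*cos(sqrt(2)*b/2)


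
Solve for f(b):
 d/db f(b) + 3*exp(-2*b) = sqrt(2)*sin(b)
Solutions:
 f(b) = C1 - sqrt(2)*cos(b) + 3*exp(-2*b)/2


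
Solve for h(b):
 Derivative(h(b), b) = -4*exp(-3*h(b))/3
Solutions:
 h(b) = log(C1 - 4*b)/3
 h(b) = log((-1 - sqrt(3)*I)*(C1 - 4*b)^(1/3)/2)
 h(b) = log((-1 + sqrt(3)*I)*(C1 - 4*b)^(1/3)/2)


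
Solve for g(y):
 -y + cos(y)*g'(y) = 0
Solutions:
 g(y) = C1 + Integral(y/cos(y), y)


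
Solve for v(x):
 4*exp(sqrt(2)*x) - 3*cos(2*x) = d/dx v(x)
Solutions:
 v(x) = C1 + 2*sqrt(2)*exp(sqrt(2)*x) - 3*sin(2*x)/2


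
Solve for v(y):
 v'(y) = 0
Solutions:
 v(y) = C1


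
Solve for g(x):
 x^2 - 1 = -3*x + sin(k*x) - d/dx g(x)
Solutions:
 g(x) = C1 - x^3/3 - 3*x^2/2 + x - cos(k*x)/k


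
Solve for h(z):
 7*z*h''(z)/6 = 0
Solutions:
 h(z) = C1 + C2*z


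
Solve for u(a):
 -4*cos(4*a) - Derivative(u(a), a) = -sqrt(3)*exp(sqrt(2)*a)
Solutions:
 u(a) = C1 + sqrt(6)*exp(sqrt(2)*a)/2 - sin(4*a)


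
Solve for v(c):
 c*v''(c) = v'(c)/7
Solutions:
 v(c) = C1 + C2*c^(8/7)


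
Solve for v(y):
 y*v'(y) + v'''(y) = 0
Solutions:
 v(y) = C1 + Integral(C2*airyai(-y) + C3*airybi(-y), y)


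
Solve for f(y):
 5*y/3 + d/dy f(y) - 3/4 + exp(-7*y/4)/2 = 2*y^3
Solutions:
 f(y) = C1 + y^4/2 - 5*y^2/6 + 3*y/4 + 2*exp(-7*y/4)/7


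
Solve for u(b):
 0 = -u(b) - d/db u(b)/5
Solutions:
 u(b) = C1*exp(-5*b)


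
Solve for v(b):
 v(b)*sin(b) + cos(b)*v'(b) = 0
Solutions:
 v(b) = C1*cos(b)


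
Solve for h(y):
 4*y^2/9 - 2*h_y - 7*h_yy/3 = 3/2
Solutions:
 h(y) = C1 + C2*exp(-6*y/7) + 2*y^3/27 - 7*y^2/27 - 47*y/324


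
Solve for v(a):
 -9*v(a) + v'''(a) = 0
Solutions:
 v(a) = C3*exp(3^(2/3)*a) + (C1*sin(3*3^(1/6)*a/2) + C2*cos(3*3^(1/6)*a/2))*exp(-3^(2/3)*a/2)


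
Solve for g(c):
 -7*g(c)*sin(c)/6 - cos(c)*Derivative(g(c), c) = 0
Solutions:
 g(c) = C1*cos(c)^(7/6)


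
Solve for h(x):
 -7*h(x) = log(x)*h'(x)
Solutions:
 h(x) = C1*exp(-7*li(x))


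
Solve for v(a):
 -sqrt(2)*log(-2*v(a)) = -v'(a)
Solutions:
 -sqrt(2)*Integral(1/(log(-_y) + log(2)), (_y, v(a)))/2 = C1 - a


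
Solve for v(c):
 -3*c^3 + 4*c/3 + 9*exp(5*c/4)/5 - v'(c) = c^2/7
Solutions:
 v(c) = C1 - 3*c^4/4 - c^3/21 + 2*c^2/3 + 36*exp(5*c/4)/25


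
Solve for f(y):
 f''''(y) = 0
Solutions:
 f(y) = C1 + C2*y + C3*y^2 + C4*y^3


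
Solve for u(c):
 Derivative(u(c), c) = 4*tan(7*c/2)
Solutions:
 u(c) = C1 - 8*log(cos(7*c/2))/7


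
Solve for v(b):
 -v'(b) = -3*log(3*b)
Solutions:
 v(b) = C1 + 3*b*log(b) - 3*b + b*log(27)


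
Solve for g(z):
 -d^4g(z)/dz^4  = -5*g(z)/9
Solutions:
 g(z) = C1*exp(-sqrt(3)*5^(1/4)*z/3) + C2*exp(sqrt(3)*5^(1/4)*z/3) + C3*sin(sqrt(3)*5^(1/4)*z/3) + C4*cos(sqrt(3)*5^(1/4)*z/3)


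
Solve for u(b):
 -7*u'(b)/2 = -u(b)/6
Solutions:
 u(b) = C1*exp(b/21)


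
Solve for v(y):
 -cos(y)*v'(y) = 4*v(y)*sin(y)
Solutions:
 v(y) = C1*cos(y)^4


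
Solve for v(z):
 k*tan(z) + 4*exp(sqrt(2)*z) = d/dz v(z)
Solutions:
 v(z) = C1 - k*log(cos(z)) + 2*sqrt(2)*exp(sqrt(2)*z)


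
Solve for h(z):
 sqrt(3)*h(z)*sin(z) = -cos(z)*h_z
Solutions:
 h(z) = C1*cos(z)^(sqrt(3))


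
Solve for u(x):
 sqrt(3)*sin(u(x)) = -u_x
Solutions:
 u(x) = -acos((-C1 - exp(2*sqrt(3)*x))/(C1 - exp(2*sqrt(3)*x))) + 2*pi
 u(x) = acos((-C1 - exp(2*sqrt(3)*x))/(C1 - exp(2*sqrt(3)*x)))


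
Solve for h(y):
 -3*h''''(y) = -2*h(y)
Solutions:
 h(y) = C1*exp(-2^(1/4)*3^(3/4)*y/3) + C2*exp(2^(1/4)*3^(3/4)*y/3) + C3*sin(2^(1/4)*3^(3/4)*y/3) + C4*cos(2^(1/4)*3^(3/4)*y/3)


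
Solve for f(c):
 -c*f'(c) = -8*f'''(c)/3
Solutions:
 f(c) = C1 + Integral(C2*airyai(3^(1/3)*c/2) + C3*airybi(3^(1/3)*c/2), c)


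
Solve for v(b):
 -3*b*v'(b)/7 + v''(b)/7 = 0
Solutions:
 v(b) = C1 + C2*erfi(sqrt(6)*b/2)


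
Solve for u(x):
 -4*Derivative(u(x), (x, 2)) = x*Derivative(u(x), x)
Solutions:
 u(x) = C1 + C2*erf(sqrt(2)*x/4)


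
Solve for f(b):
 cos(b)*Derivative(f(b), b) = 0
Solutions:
 f(b) = C1


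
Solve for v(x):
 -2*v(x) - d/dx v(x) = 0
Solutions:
 v(x) = C1*exp(-2*x)


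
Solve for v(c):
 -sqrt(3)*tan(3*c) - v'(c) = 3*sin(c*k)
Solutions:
 v(c) = C1 - 3*Piecewise((-cos(c*k)/k, Ne(k, 0)), (0, True)) + sqrt(3)*log(cos(3*c))/3


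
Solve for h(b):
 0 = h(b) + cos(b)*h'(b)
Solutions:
 h(b) = C1*sqrt(sin(b) - 1)/sqrt(sin(b) + 1)


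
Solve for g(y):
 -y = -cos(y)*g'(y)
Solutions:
 g(y) = C1 + Integral(y/cos(y), y)


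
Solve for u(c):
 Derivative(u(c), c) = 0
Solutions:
 u(c) = C1


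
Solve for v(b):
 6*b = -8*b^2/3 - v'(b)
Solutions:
 v(b) = C1 - 8*b^3/9 - 3*b^2


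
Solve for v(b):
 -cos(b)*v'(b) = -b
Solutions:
 v(b) = C1 + Integral(b/cos(b), b)


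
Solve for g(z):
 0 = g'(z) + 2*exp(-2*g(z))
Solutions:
 g(z) = log(-sqrt(C1 - 4*z))
 g(z) = log(C1 - 4*z)/2


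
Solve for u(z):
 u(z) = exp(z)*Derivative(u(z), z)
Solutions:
 u(z) = C1*exp(-exp(-z))


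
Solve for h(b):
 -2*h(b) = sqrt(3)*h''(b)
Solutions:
 h(b) = C1*sin(sqrt(2)*3^(3/4)*b/3) + C2*cos(sqrt(2)*3^(3/4)*b/3)


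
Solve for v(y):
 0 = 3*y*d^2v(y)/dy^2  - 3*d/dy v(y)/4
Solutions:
 v(y) = C1 + C2*y^(5/4)


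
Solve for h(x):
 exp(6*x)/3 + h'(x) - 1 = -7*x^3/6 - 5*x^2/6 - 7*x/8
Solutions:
 h(x) = C1 - 7*x^4/24 - 5*x^3/18 - 7*x^2/16 + x - exp(6*x)/18


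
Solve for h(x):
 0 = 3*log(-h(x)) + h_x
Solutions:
 -li(-h(x)) = C1 - 3*x


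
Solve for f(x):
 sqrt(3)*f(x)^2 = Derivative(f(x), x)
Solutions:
 f(x) = -1/(C1 + sqrt(3)*x)


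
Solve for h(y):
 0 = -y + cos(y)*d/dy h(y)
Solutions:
 h(y) = C1 + Integral(y/cos(y), y)


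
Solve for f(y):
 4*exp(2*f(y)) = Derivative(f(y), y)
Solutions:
 f(y) = log(-sqrt(-1/(C1 + 4*y))) - log(2)/2
 f(y) = log(-1/(C1 + 4*y))/2 - log(2)/2


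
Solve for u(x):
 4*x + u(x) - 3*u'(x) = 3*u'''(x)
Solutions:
 u(x) = C1*exp(-x*(-2*18^(1/3)/(3 + sqrt(21))^(1/3) + 12^(1/3)*(3 + sqrt(21))^(1/3))/12)*sin(2^(1/3)*3^(1/6)*x*(6/(3 + sqrt(21))^(1/3) + 2^(1/3)*3^(2/3)*(3 + sqrt(21))^(1/3))/12) + C2*exp(-x*(-2*18^(1/3)/(3 + sqrt(21))^(1/3) + 12^(1/3)*(3 + sqrt(21))^(1/3))/12)*cos(2^(1/3)*3^(1/6)*x*(6/(3 + sqrt(21))^(1/3) + 2^(1/3)*3^(2/3)*(3 + sqrt(21))^(1/3))/12) + C3*exp(x*(-2*18^(1/3)/(3 + sqrt(21))^(1/3) + 12^(1/3)*(3 + sqrt(21))^(1/3))/6) - 4*x - 12


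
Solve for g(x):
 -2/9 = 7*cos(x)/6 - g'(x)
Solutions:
 g(x) = C1 + 2*x/9 + 7*sin(x)/6


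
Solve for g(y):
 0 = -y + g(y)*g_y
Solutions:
 g(y) = -sqrt(C1 + y^2)
 g(y) = sqrt(C1 + y^2)


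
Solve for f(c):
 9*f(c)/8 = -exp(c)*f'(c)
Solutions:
 f(c) = C1*exp(9*exp(-c)/8)


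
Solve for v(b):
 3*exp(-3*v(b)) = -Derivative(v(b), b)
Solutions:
 v(b) = log(C1 - 9*b)/3
 v(b) = log((-3^(1/3) - 3^(5/6)*I)*(C1 - 3*b)^(1/3)/2)
 v(b) = log((-3^(1/3) + 3^(5/6)*I)*(C1 - 3*b)^(1/3)/2)


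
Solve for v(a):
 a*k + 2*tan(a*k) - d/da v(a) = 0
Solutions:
 v(a) = C1 + a^2*k/2 + 2*Piecewise((-log(cos(a*k))/k, Ne(k, 0)), (0, True))


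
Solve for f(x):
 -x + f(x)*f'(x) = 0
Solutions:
 f(x) = -sqrt(C1 + x^2)
 f(x) = sqrt(C1 + x^2)


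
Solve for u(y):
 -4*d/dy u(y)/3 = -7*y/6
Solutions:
 u(y) = C1 + 7*y^2/16


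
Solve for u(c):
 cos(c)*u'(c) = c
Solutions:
 u(c) = C1 + Integral(c/cos(c), c)


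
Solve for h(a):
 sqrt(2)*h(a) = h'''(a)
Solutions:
 h(a) = C3*exp(2^(1/6)*a) + (C1*sin(2^(1/6)*sqrt(3)*a/2) + C2*cos(2^(1/6)*sqrt(3)*a/2))*exp(-2^(1/6)*a/2)


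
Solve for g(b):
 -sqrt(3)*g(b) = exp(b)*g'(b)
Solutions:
 g(b) = C1*exp(sqrt(3)*exp(-b))


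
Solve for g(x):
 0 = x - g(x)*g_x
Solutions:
 g(x) = -sqrt(C1 + x^2)
 g(x) = sqrt(C1 + x^2)


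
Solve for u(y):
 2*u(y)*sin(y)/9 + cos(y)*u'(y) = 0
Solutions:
 u(y) = C1*cos(y)^(2/9)


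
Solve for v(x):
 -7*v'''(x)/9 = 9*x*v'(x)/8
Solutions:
 v(x) = C1 + Integral(C2*airyai(-3*3^(1/3)*7^(2/3)*x/14) + C3*airybi(-3*3^(1/3)*7^(2/3)*x/14), x)


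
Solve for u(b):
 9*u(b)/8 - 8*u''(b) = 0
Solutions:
 u(b) = C1*exp(-3*b/8) + C2*exp(3*b/8)


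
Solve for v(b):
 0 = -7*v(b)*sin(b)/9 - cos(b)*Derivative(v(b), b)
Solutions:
 v(b) = C1*cos(b)^(7/9)


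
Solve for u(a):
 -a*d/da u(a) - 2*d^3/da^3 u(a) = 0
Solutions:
 u(a) = C1 + Integral(C2*airyai(-2^(2/3)*a/2) + C3*airybi(-2^(2/3)*a/2), a)


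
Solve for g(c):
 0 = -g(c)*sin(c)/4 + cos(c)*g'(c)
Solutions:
 g(c) = C1/cos(c)^(1/4)


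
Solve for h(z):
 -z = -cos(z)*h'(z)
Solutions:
 h(z) = C1 + Integral(z/cos(z), z)


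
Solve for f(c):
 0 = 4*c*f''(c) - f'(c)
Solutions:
 f(c) = C1 + C2*c^(5/4)


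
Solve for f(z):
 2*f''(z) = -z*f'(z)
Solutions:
 f(z) = C1 + C2*erf(z/2)


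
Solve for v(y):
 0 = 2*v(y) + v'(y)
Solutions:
 v(y) = C1*exp(-2*y)


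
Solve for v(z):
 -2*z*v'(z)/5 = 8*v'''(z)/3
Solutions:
 v(z) = C1 + Integral(C2*airyai(-150^(1/3)*z/10) + C3*airybi(-150^(1/3)*z/10), z)


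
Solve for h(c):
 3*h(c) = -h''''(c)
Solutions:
 h(c) = (C1*sin(sqrt(2)*3^(1/4)*c/2) + C2*cos(sqrt(2)*3^(1/4)*c/2))*exp(-sqrt(2)*3^(1/4)*c/2) + (C3*sin(sqrt(2)*3^(1/4)*c/2) + C4*cos(sqrt(2)*3^(1/4)*c/2))*exp(sqrt(2)*3^(1/4)*c/2)


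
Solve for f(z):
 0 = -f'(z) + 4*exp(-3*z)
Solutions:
 f(z) = C1 - 4*exp(-3*z)/3


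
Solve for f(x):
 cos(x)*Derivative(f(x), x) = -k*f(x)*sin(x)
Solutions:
 f(x) = C1*exp(k*log(cos(x)))


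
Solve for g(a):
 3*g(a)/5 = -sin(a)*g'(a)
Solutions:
 g(a) = C1*(cos(a) + 1)^(3/10)/(cos(a) - 1)^(3/10)


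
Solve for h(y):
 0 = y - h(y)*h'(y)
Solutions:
 h(y) = -sqrt(C1 + y^2)
 h(y) = sqrt(C1 + y^2)


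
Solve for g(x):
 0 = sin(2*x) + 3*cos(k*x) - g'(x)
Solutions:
 g(x) = C1 - cos(2*x)/2 + 3*sin(k*x)/k


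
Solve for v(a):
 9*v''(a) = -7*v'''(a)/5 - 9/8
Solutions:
 v(a) = C1 + C2*a + C3*exp(-45*a/7) - a^2/16


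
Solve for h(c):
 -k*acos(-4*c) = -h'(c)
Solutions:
 h(c) = C1 + k*(c*acos(-4*c) + sqrt(1 - 16*c^2)/4)


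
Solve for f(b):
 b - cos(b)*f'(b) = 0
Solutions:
 f(b) = C1 + Integral(b/cos(b), b)


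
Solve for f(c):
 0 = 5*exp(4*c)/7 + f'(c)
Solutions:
 f(c) = C1 - 5*exp(4*c)/28


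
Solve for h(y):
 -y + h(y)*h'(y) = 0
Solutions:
 h(y) = -sqrt(C1 + y^2)
 h(y) = sqrt(C1 + y^2)


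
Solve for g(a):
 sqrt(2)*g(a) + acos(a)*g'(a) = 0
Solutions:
 g(a) = C1*exp(-sqrt(2)*Integral(1/acos(a), a))


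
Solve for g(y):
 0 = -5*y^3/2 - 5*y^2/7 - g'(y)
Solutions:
 g(y) = C1 - 5*y^4/8 - 5*y^3/21


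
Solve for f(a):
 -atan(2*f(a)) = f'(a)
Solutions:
 Integral(1/atan(2*_y), (_y, f(a))) = C1 - a


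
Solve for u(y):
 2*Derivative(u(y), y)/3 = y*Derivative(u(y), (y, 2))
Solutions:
 u(y) = C1 + C2*y^(5/3)


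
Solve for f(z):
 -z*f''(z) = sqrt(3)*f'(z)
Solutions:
 f(z) = C1 + C2*z^(1 - sqrt(3))


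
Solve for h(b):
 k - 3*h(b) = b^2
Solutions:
 h(b) = -b^2/3 + k/3


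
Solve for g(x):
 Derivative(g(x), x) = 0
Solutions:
 g(x) = C1


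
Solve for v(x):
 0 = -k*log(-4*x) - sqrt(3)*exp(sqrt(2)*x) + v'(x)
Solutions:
 v(x) = C1 + k*x*log(-x) + k*x*(-1 + 2*log(2)) + sqrt(6)*exp(sqrt(2)*x)/2


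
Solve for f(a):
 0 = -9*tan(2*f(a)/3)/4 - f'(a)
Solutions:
 f(a) = -3*asin(C1*exp(-3*a/2))/2 + 3*pi/2
 f(a) = 3*asin(C1*exp(-3*a/2))/2


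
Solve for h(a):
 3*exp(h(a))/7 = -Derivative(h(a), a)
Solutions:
 h(a) = log(1/(C1 + 3*a)) + log(7)


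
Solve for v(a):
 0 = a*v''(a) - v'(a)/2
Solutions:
 v(a) = C1 + C2*a^(3/2)


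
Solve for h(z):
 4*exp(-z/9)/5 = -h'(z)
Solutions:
 h(z) = C1 + 36*exp(-z/9)/5


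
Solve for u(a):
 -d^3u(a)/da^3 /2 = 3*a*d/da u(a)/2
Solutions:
 u(a) = C1 + Integral(C2*airyai(-3^(1/3)*a) + C3*airybi(-3^(1/3)*a), a)


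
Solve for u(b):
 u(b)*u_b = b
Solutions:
 u(b) = -sqrt(C1 + b^2)
 u(b) = sqrt(C1 + b^2)


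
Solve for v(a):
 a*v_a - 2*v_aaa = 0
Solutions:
 v(a) = C1 + Integral(C2*airyai(2^(2/3)*a/2) + C3*airybi(2^(2/3)*a/2), a)


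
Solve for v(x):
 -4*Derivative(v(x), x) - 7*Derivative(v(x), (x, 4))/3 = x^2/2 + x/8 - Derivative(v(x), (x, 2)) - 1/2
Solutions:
 v(x) = C1 + C2*exp(7^(1/3)*x*(7^(1/3)/(sqrt(1757) + 42)^(1/3) + (sqrt(1757) + 42)^(1/3))/14)*sin(sqrt(3)*7^(1/3)*x*(-(sqrt(1757) + 42)^(1/3) + 7^(1/3)/(sqrt(1757) + 42)^(1/3))/14) + C3*exp(7^(1/3)*x*(7^(1/3)/(sqrt(1757) + 42)^(1/3) + (sqrt(1757) + 42)^(1/3))/14)*cos(sqrt(3)*7^(1/3)*x*(-(sqrt(1757) + 42)^(1/3) + 7^(1/3)/(sqrt(1757) + 42)^(1/3))/14) + C4*exp(-7^(1/3)*x*(7^(1/3)/(sqrt(1757) + 42)^(1/3) + (sqrt(1757) + 42)^(1/3))/7) - x^3/24 - 3*x^2/64 + 13*x/128


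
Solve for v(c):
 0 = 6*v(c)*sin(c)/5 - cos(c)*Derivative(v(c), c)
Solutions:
 v(c) = C1/cos(c)^(6/5)


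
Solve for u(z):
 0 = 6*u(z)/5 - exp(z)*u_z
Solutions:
 u(z) = C1*exp(-6*exp(-z)/5)


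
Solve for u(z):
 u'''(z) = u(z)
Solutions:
 u(z) = C3*exp(z) + (C1*sin(sqrt(3)*z/2) + C2*cos(sqrt(3)*z/2))*exp(-z/2)


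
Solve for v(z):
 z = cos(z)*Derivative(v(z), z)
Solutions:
 v(z) = C1 + Integral(z/cos(z), z)


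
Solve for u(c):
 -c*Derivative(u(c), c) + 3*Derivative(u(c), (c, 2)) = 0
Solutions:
 u(c) = C1 + C2*erfi(sqrt(6)*c/6)


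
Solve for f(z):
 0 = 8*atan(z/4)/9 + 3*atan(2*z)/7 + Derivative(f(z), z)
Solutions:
 f(z) = C1 - 8*z*atan(z/4)/9 - 3*z*atan(2*z)/7 + 16*log(z^2 + 16)/9 + 3*log(4*z^2 + 1)/28


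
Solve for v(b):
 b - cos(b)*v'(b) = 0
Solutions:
 v(b) = C1 + Integral(b/cos(b), b)


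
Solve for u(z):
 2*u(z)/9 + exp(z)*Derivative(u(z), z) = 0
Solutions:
 u(z) = C1*exp(2*exp(-z)/9)


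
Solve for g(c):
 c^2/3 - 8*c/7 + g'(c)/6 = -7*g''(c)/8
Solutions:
 g(c) = C1 + C2*exp(-4*c/21) - 2*c^3/3 + 195*c^2/14 - 585*c/4


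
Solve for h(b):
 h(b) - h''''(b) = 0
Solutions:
 h(b) = C1*exp(-b) + C2*exp(b) + C3*sin(b) + C4*cos(b)


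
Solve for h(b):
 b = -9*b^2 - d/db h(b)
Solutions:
 h(b) = C1 - 3*b^3 - b^2/2


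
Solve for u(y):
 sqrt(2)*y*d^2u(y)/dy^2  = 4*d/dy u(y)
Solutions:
 u(y) = C1 + C2*y^(1 + 2*sqrt(2))


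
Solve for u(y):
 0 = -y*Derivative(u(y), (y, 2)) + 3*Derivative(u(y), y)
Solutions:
 u(y) = C1 + C2*y^4


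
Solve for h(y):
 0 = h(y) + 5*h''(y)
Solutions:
 h(y) = C1*sin(sqrt(5)*y/5) + C2*cos(sqrt(5)*y/5)


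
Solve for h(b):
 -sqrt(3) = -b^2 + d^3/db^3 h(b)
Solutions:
 h(b) = C1 + C2*b + C3*b^2 + b^5/60 - sqrt(3)*b^3/6


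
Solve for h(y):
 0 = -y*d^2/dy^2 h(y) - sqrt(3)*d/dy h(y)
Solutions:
 h(y) = C1 + C2*y^(1 - sqrt(3))


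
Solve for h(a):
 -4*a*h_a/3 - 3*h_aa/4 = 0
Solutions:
 h(a) = C1 + C2*erf(2*sqrt(2)*a/3)


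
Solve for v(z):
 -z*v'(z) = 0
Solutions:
 v(z) = C1


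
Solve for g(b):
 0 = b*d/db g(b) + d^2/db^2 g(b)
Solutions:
 g(b) = C1 + C2*erf(sqrt(2)*b/2)


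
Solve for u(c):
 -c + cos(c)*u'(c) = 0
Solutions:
 u(c) = C1 + Integral(c/cos(c), c)


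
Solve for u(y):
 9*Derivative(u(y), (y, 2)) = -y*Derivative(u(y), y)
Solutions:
 u(y) = C1 + C2*erf(sqrt(2)*y/6)


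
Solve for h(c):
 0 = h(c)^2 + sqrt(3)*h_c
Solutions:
 h(c) = 3/(C1 + sqrt(3)*c)


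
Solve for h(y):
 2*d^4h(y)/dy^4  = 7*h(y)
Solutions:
 h(y) = C1*exp(-2^(3/4)*7^(1/4)*y/2) + C2*exp(2^(3/4)*7^(1/4)*y/2) + C3*sin(2^(3/4)*7^(1/4)*y/2) + C4*cos(2^(3/4)*7^(1/4)*y/2)


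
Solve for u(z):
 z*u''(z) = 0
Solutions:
 u(z) = C1 + C2*z


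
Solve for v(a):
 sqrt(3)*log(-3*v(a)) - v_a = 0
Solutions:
 -sqrt(3)*Integral(1/(log(-_y) + log(3)), (_y, v(a)))/3 = C1 - a


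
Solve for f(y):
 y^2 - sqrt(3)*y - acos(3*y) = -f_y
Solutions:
 f(y) = C1 - y^3/3 + sqrt(3)*y^2/2 + y*acos(3*y) - sqrt(1 - 9*y^2)/3


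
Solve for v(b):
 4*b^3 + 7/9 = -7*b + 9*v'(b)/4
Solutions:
 v(b) = C1 + 4*b^4/9 + 14*b^2/9 + 28*b/81


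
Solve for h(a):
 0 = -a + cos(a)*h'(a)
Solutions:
 h(a) = C1 + Integral(a/cos(a), a)


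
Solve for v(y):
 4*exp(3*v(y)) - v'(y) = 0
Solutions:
 v(y) = log(-1/(C1 + 12*y))/3
 v(y) = log((-1/(C1 + 4*y))^(1/3)*(-3^(2/3) - 3*3^(1/6)*I)/6)
 v(y) = log((-1/(C1 + 4*y))^(1/3)*(-3^(2/3) + 3*3^(1/6)*I)/6)


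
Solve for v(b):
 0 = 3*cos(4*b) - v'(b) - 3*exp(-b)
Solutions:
 v(b) = C1 + 3*sin(4*b)/4 + 3*exp(-b)


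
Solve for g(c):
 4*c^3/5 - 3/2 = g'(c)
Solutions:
 g(c) = C1 + c^4/5 - 3*c/2


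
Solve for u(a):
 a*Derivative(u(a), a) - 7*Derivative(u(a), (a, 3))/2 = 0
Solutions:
 u(a) = C1 + Integral(C2*airyai(2^(1/3)*7^(2/3)*a/7) + C3*airybi(2^(1/3)*7^(2/3)*a/7), a)


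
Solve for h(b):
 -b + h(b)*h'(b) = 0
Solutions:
 h(b) = -sqrt(C1 + b^2)
 h(b) = sqrt(C1 + b^2)


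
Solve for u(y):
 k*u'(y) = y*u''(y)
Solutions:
 u(y) = C1 + y^(re(k) + 1)*(C2*sin(log(y)*Abs(im(k))) + C3*cos(log(y)*im(k)))


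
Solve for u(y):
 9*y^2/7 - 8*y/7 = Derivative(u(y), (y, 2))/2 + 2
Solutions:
 u(y) = C1 + C2*y + 3*y^4/14 - 8*y^3/21 - 2*y^2


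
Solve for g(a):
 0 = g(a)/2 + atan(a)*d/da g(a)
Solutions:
 g(a) = C1*exp(-Integral(1/atan(a), a)/2)


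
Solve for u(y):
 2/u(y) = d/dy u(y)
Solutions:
 u(y) = -sqrt(C1 + 4*y)
 u(y) = sqrt(C1 + 4*y)


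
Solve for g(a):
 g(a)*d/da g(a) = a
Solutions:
 g(a) = -sqrt(C1 + a^2)
 g(a) = sqrt(C1 + a^2)


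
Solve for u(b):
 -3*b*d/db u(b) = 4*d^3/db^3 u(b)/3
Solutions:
 u(b) = C1 + Integral(C2*airyai(-2^(1/3)*3^(2/3)*b/2) + C3*airybi(-2^(1/3)*3^(2/3)*b/2), b)


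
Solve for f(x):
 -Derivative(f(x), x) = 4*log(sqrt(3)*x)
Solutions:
 f(x) = C1 - 4*x*log(x) - x*log(9) + 4*x


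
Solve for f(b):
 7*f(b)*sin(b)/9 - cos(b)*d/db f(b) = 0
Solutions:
 f(b) = C1/cos(b)^(7/9)


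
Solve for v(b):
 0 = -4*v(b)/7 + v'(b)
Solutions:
 v(b) = C1*exp(4*b/7)


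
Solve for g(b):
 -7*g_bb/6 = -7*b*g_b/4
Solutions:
 g(b) = C1 + C2*erfi(sqrt(3)*b/2)


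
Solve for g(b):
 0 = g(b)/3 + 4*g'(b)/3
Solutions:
 g(b) = C1*exp(-b/4)


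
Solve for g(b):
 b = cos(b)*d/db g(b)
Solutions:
 g(b) = C1 + Integral(b/cos(b), b)


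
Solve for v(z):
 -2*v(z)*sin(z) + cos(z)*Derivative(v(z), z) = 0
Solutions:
 v(z) = C1/cos(z)^2


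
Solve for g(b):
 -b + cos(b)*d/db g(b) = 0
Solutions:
 g(b) = C1 + Integral(b/cos(b), b)


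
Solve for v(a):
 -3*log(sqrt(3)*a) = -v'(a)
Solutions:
 v(a) = C1 + 3*a*log(a) - 3*a + 3*a*log(3)/2


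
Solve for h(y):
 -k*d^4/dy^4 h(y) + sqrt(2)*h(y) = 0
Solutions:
 h(y) = C1*exp(-2^(1/8)*y*(1/k)^(1/4)) + C2*exp(2^(1/8)*y*(1/k)^(1/4)) + C3*exp(-2^(1/8)*I*y*(1/k)^(1/4)) + C4*exp(2^(1/8)*I*y*(1/k)^(1/4))


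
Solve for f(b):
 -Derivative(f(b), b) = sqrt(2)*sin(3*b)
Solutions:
 f(b) = C1 + sqrt(2)*cos(3*b)/3


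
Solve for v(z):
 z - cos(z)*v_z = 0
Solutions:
 v(z) = C1 + Integral(z/cos(z), z)


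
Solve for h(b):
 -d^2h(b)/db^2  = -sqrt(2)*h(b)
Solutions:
 h(b) = C1*exp(-2^(1/4)*b) + C2*exp(2^(1/4)*b)


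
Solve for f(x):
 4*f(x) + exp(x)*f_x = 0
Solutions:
 f(x) = C1*exp(4*exp(-x))


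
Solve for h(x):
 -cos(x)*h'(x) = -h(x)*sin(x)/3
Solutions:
 h(x) = C1/cos(x)^(1/3)


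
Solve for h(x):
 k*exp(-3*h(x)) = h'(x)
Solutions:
 h(x) = log(C1 + 3*k*x)/3
 h(x) = log((-3^(1/3) - 3^(5/6)*I)*(C1 + k*x)^(1/3)/2)
 h(x) = log((-3^(1/3) + 3^(5/6)*I)*(C1 + k*x)^(1/3)/2)


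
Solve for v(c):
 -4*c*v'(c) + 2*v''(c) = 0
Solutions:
 v(c) = C1 + C2*erfi(c)


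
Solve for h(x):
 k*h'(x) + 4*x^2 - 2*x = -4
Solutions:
 h(x) = C1 - 4*x^3/(3*k) + x^2/k - 4*x/k


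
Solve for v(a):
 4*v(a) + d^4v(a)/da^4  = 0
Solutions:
 v(a) = (C1*sin(a) + C2*cos(a))*exp(-a) + (C3*sin(a) + C4*cos(a))*exp(a)


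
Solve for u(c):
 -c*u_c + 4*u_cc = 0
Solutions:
 u(c) = C1 + C2*erfi(sqrt(2)*c/4)


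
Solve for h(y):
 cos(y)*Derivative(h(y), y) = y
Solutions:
 h(y) = C1 + Integral(y/cos(y), y)


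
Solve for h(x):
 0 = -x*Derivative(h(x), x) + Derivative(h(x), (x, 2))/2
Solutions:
 h(x) = C1 + C2*erfi(x)


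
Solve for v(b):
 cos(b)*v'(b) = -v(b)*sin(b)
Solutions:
 v(b) = C1*cos(b)


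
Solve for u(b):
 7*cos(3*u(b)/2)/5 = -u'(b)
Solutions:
 7*b/5 - log(sin(3*u(b)/2) - 1)/3 + log(sin(3*u(b)/2) + 1)/3 = C1


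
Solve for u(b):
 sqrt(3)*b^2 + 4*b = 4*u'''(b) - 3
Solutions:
 u(b) = C1 + C2*b + C3*b^2 + sqrt(3)*b^5/240 + b^4/24 + b^3/8


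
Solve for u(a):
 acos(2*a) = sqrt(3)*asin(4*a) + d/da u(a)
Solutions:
 u(a) = C1 + a*acos(2*a) - sqrt(1 - 4*a^2)/2 - sqrt(3)*(a*asin(4*a) + sqrt(1 - 16*a^2)/4)


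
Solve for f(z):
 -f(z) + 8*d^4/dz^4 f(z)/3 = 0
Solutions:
 f(z) = C1*exp(-6^(1/4)*z/2) + C2*exp(6^(1/4)*z/2) + C3*sin(6^(1/4)*z/2) + C4*cos(6^(1/4)*z/2)


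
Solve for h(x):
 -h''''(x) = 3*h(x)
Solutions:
 h(x) = (C1*sin(sqrt(2)*3^(1/4)*x/2) + C2*cos(sqrt(2)*3^(1/4)*x/2))*exp(-sqrt(2)*3^(1/4)*x/2) + (C3*sin(sqrt(2)*3^(1/4)*x/2) + C4*cos(sqrt(2)*3^(1/4)*x/2))*exp(sqrt(2)*3^(1/4)*x/2)


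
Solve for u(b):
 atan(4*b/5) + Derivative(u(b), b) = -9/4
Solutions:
 u(b) = C1 - b*atan(4*b/5) - 9*b/4 + 5*log(16*b^2 + 25)/8


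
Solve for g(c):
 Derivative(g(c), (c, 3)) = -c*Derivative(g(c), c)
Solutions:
 g(c) = C1 + Integral(C2*airyai(-c) + C3*airybi(-c), c)


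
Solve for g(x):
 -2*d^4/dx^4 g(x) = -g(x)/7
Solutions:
 g(x) = C1*exp(-14^(3/4)*x/14) + C2*exp(14^(3/4)*x/14) + C3*sin(14^(3/4)*x/14) + C4*cos(14^(3/4)*x/14)


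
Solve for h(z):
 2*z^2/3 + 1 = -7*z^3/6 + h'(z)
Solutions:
 h(z) = C1 + 7*z^4/24 + 2*z^3/9 + z


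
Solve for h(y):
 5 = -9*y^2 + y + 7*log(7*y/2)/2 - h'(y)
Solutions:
 h(y) = C1 - 3*y^3 + y^2/2 + 7*y*log(y)/2 - 17*y/2 - 4*y*log(2) + y*log(14)/2 + 3*y*log(7)


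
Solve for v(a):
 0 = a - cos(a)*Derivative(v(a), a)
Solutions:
 v(a) = C1 + Integral(a/cos(a), a)


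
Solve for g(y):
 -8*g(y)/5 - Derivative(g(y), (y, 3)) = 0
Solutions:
 g(y) = C3*exp(-2*5^(2/3)*y/5) + (C1*sin(sqrt(3)*5^(2/3)*y/5) + C2*cos(sqrt(3)*5^(2/3)*y/5))*exp(5^(2/3)*y/5)


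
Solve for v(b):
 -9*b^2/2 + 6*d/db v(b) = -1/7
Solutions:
 v(b) = C1 + b^3/4 - b/42


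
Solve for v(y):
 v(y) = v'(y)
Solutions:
 v(y) = C1*exp(y)


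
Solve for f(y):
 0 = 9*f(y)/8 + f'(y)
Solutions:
 f(y) = C1*exp(-9*y/8)


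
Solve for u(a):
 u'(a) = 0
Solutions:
 u(a) = C1


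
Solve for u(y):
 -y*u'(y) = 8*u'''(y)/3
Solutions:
 u(y) = C1 + Integral(C2*airyai(-3^(1/3)*y/2) + C3*airybi(-3^(1/3)*y/2), y)


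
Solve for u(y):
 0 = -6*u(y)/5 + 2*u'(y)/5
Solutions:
 u(y) = C1*exp(3*y)


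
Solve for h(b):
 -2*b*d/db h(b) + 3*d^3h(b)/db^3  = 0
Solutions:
 h(b) = C1 + Integral(C2*airyai(2^(1/3)*3^(2/3)*b/3) + C3*airybi(2^(1/3)*3^(2/3)*b/3), b)


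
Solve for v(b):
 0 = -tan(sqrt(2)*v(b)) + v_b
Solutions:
 v(b) = sqrt(2)*(pi - asin(C1*exp(sqrt(2)*b)))/2
 v(b) = sqrt(2)*asin(C1*exp(sqrt(2)*b))/2


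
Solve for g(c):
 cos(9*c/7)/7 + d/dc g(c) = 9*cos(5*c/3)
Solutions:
 g(c) = C1 - sin(9*c/7)/9 + 27*sin(5*c/3)/5


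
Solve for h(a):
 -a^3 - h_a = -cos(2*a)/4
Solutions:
 h(a) = C1 - a^4/4 + sin(2*a)/8


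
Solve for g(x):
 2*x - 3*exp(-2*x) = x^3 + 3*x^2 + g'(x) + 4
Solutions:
 g(x) = C1 - x^4/4 - x^3 + x^2 - 4*x + 3*exp(-2*x)/2


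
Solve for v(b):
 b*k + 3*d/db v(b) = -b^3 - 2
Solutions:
 v(b) = C1 - b^4/12 - b^2*k/6 - 2*b/3


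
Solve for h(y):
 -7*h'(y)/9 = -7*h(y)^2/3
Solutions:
 h(y) = -1/(C1 + 3*y)


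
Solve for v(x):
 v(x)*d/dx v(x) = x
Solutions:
 v(x) = -sqrt(C1 + x^2)
 v(x) = sqrt(C1 + x^2)


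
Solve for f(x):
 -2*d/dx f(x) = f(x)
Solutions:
 f(x) = C1*exp(-x/2)


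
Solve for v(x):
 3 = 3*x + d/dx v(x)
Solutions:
 v(x) = C1 - 3*x^2/2 + 3*x


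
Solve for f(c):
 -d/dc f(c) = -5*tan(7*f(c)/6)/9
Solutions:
 f(c) = -6*asin(C1*exp(35*c/54))/7 + 6*pi/7
 f(c) = 6*asin(C1*exp(35*c/54))/7


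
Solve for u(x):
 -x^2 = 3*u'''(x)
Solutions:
 u(x) = C1 + C2*x + C3*x^2 - x^5/180


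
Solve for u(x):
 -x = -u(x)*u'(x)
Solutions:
 u(x) = -sqrt(C1 + x^2)
 u(x) = sqrt(C1 + x^2)


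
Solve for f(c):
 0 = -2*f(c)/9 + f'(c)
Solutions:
 f(c) = C1*exp(2*c/9)


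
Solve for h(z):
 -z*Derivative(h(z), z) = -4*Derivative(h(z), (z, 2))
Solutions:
 h(z) = C1 + C2*erfi(sqrt(2)*z/4)


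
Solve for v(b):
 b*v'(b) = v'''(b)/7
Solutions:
 v(b) = C1 + Integral(C2*airyai(7^(1/3)*b) + C3*airybi(7^(1/3)*b), b)


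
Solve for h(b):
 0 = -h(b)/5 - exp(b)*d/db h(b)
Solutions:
 h(b) = C1*exp(exp(-b)/5)


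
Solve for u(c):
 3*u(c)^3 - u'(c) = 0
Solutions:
 u(c) = -sqrt(2)*sqrt(-1/(C1 + 3*c))/2
 u(c) = sqrt(2)*sqrt(-1/(C1 + 3*c))/2


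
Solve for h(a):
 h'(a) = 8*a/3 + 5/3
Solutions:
 h(a) = C1 + 4*a^2/3 + 5*a/3


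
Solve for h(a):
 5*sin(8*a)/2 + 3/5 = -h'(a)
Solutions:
 h(a) = C1 - 3*a/5 + 5*cos(8*a)/16


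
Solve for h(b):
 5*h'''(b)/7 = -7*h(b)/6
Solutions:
 h(b) = C3*exp(-210^(2/3)*b/30) + (C1*sin(3^(1/6)*70^(2/3)*b/20) + C2*cos(3^(1/6)*70^(2/3)*b/20))*exp(210^(2/3)*b/60)


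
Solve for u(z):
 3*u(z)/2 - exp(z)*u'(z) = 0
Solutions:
 u(z) = C1*exp(-3*exp(-z)/2)


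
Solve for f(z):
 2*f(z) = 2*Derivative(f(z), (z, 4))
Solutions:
 f(z) = C1*exp(-z) + C2*exp(z) + C3*sin(z) + C4*cos(z)


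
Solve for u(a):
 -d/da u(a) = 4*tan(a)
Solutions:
 u(a) = C1 + 4*log(cos(a))


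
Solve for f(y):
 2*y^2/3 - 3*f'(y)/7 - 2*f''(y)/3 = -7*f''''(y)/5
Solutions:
 f(y) = C1 + C2*exp(-y*(4*5^(2/3)*98^(1/3)/(sqrt(5441) + 81)^(1/3) + 140^(1/3)*(sqrt(5441) + 81)^(1/3))/84)*sin(sqrt(3)*y*(-140^(1/3)*(sqrt(5441) + 81)^(1/3) + 4*5^(2/3)*98^(1/3)/(sqrt(5441) + 81)^(1/3))/84) + C3*exp(-y*(4*5^(2/3)*98^(1/3)/(sqrt(5441) + 81)^(1/3) + 140^(1/3)*(sqrt(5441) + 81)^(1/3))/84)*cos(sqrt(3)*y*(-140^(1/3)*(sqrt(5441) + 81)^(1/3) + 4*5^(2/3)*98^(1/3)/(sqrt(5441) + 81)^(1/3))/84) + C4*exp(y*(4*5^(2/3)*98^(1/3)/(sqrt(5441) + 81)^(1/3) + 140^(1/3)*(sqrt(5441) + 81)^(1/3))/42) + 14*y^3/27 - 196*y^2/81 + 5488*y/729


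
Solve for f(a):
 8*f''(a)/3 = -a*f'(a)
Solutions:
 f(a) = C1 + C2*erf(sqrt(3)*a/4)


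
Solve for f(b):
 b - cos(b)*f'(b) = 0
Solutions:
 f(b) = C1 + Integral(b/cos(b), b)
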